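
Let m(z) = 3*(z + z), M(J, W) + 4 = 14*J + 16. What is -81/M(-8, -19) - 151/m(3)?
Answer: -6821/900 ≈ -7.5789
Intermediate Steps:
M(J, W) = 12 + 14*J (M(J, W) = -4 + (14*J + 16) = -4 + (16 + 14*J) = 12 + 14*J)
m(z) = 6*z (m(z) = 3*(2*z) = 6*z)
-81/M(-8, -19) - 151/m(3) = -81/(12 + 14*(-8)) - 151/(6*3) = -81/(12 - 112) - 151/18 = -81/(-100) - 151*1/18 = -81*(-1/100) - 151/18 = 81/100 - 151/18 = -6821/900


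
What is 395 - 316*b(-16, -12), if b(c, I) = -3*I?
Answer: -10981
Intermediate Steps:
395 - 316*b(-16, -12) = 395 - (-948)*(-12) = 395 - 316*36 = 395 - 11376 = -10981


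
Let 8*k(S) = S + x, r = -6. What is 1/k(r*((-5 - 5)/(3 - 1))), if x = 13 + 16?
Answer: 8/59 ≈ 0.13559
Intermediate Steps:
x = 29
k(S) = 29/8 + S/8 (k(S) = (S + 29)/8 = (29 + S)/8 = 29/8 + S/8)
1/k(r*((-5 - 5)/(3 - 1))) = 1/(29/8 + (-6*(-5 - 5)/(3 - 1))/8) = 1/(29/8 + (-(-60)/2)/8) = 1/(29/8 + (-6*(-5))/8) = 1/(29/8 + (⅛)*30) = 1/(29/8 + 15/4) = 1/(59/8) = 8/59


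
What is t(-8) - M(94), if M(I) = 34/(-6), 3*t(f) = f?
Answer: 3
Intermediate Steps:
t(f) = f/3
M(I) = -17/3 (M(I) = 34*(-⅙) = -17/3)
t(-8) - M(94) = (⅓)*(-8) - 1*(-17/3) = -8/3 + 17/3 = 3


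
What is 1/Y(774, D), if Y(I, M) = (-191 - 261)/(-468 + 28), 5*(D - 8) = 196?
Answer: 110/113 ≈ 0.97345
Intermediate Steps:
D = 236/5 (D = 8 + (⅕)*196 = 8 + 196/5 = 236/5 ≈ 47.200)
Y(I, M) = 113/110 (Y(I, M) = -452/(-440) = -452*(-1/440) = 113/110)
1/Y(774, D) = 1/(113/110) = 110/113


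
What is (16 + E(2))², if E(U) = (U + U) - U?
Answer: 324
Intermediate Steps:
E(U) = U (E(U) = 2*U - U = U)
(16 + E(2))² = (16 + 2)² = 18² = 324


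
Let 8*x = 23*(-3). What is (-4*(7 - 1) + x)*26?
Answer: -3393/4 ≈ -848.25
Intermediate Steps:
x = -69/8 (x = (23*(-3))/8 = (⅛)*(-69) = -69/8 ≈ -8.6250)
(-4*(7 - 1) + x)*26 = (-4*(7 - 1) - 69/8)*26 = (-4*6 - 69/8)*26 = (-24 - 69/8)*26 = -261/8*26 = -3393/4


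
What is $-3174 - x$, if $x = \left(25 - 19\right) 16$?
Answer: $-3270$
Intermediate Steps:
$x = 96$ ($x = 6 \cdot 16 = 96$)
$-3174 - x = -3174 - 96 = -3270$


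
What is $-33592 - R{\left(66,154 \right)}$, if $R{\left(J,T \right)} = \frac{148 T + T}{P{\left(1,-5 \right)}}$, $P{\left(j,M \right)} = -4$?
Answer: $- \frac{55711}{2} \approx -27856.0$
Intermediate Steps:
$R{\left(J,T \right)} = - \frac{149 T}{4}$ ($R{\left(J,T \right)} = \frac{148 T + T}{-4} = 149 T \left(- \frac{1}{4}\right) = - \frac{149 T}{4}$)
$-33592 - R{\left(66,154 \right)} = -33592 - \left(- \frac{149}{4}\right) 154 = -33592 - - \frac{11473}{2} = -33592 + \frac{11473}{2} = - \frac{55711}{2}$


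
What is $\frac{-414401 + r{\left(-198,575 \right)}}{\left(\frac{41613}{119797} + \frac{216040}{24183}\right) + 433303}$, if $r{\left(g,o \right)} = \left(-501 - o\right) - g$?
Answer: $- \frac{1203084380352429}{1255327712161912} \approx -0.95838$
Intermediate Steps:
$r{\left(g,o \right)} = -501 - g - o$
$\frac{-414401 + r{\left(-198,575 \right)}}{\left(\frac{41613}{119797} + \frac{216040}{24183}\right) + 433303} = \frac{-414401 - 878}{\left(\frac{41613}{119797} + \frac{216040}{24183}\right) + 433303} = - \frac{415279}{\frac{26887271059}{2897050851} + 433303} = - \frac{415279}{\frac{1255327712161912}{2897050851}} = \left(-415279\right) \frac{2897050851}{1255327712161912} = - \frac{1203084380352429}{1255327712161912}$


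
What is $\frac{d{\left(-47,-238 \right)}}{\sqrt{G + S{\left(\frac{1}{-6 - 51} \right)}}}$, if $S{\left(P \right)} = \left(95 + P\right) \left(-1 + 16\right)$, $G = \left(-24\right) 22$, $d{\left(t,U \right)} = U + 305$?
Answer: $\frac{67 \sqrt{323722}}{17038} \approx 2.2374$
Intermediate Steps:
$d{\left(t,U \right)} = 305 + U$
$G = -528$
$S{\left(P \right)} = 1425 + 15 P$ ($S{\left(P \right)} = \left(95 + P\right) 15 = 1425 + 15 P$)
$\frac{d{\left(-47,-238 \right)}}{\sqrt{G + S{\left(\frac{1}{-6 - 51} \right)}}} = \frac{305 - 238}{\sqrt{-528 + \left(1425 + \frac{15}{-6 - 51}\right)}} = \frac{67}{\sqrt{-528 + \left(1425 + \frac{15}{-57}\right)}} = \frac{67}{\sqrt{-528 + \left(1425 + 15 \left(- \frac{1}{57}\right)\right)}} = \frac{67}{\sqrt{-528 + \left(1425 - \frac{5}{19}\right)}} = \frac{67}{\sqrt{-528 + \frac{27070}{19}}} = \frac{67}{\sqrt{\frac{17038}{19}}} = \frac{67}{\frac{1}{19} \sqrt{323722}} = 67 \frac{\sqrt{323722}}{17038} = \frac{67 \sqrt{323722}}{17038}$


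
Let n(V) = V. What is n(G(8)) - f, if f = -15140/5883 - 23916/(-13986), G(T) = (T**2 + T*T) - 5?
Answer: 15302471/123543 ≈ 123.86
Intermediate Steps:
G(T) = -5 + 2*T**2 (G(T) = (T**2 + T**2) - 5 = 2*T**2 - 5 = -5 + 2*T**2)
f = -106682/123543 (f = -15140*1/5883 - 23916*(-1/13986) = -15140/5883 + 3986/2331 = -106682/123543 ≈ -0.86352)
n(G(8)) - f = (-5 + 2*8**2) - 1*(-106682/123543) = (-5 + 2*64) + 106682/123543 = (-5 + 128) + 106682/123543 = 123 + 106682/123543 = 15302471/123543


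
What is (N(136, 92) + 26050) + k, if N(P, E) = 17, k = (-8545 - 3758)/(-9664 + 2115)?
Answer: 196792086/7549 ≈ 26069.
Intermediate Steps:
k = 12303/7549 (k = -12303/(-7549) = -12303*(-1/7549) = 12303/7549 ≈ 1.6298)
(N(136, 92) + 26050) + k = (17 + 26050) + 12303/7549 = 26067 + 12303/7549 = 196792086/7549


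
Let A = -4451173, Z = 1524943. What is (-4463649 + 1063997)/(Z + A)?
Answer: 1699826/1463115 ≈ 1.1618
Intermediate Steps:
(-4463649 + 1063997)/(Z + A) = (-4463649 + 1063997)/(1524943 - 4451173) = -3399652/(-2926230) = -3399652*(-1/2926230) = 1699826/1463115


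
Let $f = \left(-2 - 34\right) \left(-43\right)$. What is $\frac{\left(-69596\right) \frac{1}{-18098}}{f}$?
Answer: $\frac{17399}{7003926} \approx 0.0024842$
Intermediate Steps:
$f = 1548$ ($f = \left(-36\right) \left(-43\right) = 1548$)
$\frac{\left(-69596\right) \frac{1}{-18098}}{f} = \frac{\left(-69596\right) \frac{1}{-18098}}{1548} = \left(-69596\right) \left(- \frac{1}{18098}\right) \frac{1}{1548} = \frac{34798}{9049} \cdot \frac{1}{1548} = \frac{17399}{7003926}$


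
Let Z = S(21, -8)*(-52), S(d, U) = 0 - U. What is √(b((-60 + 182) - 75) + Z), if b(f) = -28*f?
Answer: 2*I*√433 ≈ 41.617*I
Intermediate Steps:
S(d, U) = -U
Z = -416 (Z = -1*(-8)*(-52) = 8*(-52) = -416)
√(b((-60 + 182) - 75) + Z) = √(-28*((-60 + 182) - 75) - 416) = √(-28*(122 - 75) - 416) = √(-28*47 - 416) = √(-1316 - 416) = √(-1732) = 2*I*√433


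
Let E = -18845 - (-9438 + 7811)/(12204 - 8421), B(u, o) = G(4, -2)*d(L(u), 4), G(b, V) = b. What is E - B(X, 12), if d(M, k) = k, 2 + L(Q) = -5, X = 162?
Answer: -71349536/3783 ≈ -18861.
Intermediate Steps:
L(Q) = -7 (L(Q) = -2 - 5 = -7)
B(u, o) = 16 (B(u, o) = 4*4 = 16)
E = -71289008/3783 (E = -18845 - (-1627)/3783 = -18845 - 1*(-1627/3783) = -18845 + 1627/3783 = -71289008/3783 ≈ -18845.)
E - B(X, 12) = -71289008/3783 - 1*16 = -71289008/3783 - 16 = -71349536/3783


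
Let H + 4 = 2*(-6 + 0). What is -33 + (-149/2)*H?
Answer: 1159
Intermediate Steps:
H = -16 (H = -4 + 2*(-6 + 0) = -4 + 2*(-6) = -4 - 12 = -16)
-33 + (-149/2)*H = -33 - 149/2*(-16) = -33 + 1192 = 1159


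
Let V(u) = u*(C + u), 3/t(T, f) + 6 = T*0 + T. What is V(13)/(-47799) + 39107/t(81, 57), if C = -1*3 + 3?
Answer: 46731887156/47799 ≈ 9.7768e+5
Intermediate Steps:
t(T, f) = 3/(-6 + T) (t(T, f) = 3/(-6 + (T*0 + T)) = 3/(-6 + (0 + T)) = 3/(-6 + T))
C = 0 (C = -3 + 3 = 0)
V(u) = u² (V(u) = u*(0 + u) = u*u = u²)
V(13)/(-47799) + 39107/t(81, 57) = 13²/(-47799) + 39107/((3/(-6 + 81))) = 169*(-1/47799) + 39107/((3/75)) = -169/47799 + 39107/((3*(1/75))) = -169/47799 + 39107/(1/25) = -169/47799 + 39107*25 = -169/47799 + 977675 = 46731887156/47799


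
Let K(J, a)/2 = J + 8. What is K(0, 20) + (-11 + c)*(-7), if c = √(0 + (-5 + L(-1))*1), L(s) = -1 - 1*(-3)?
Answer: 93 - 7*I*√3 ≈ 93.0 - 12.124*I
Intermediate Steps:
L(s) = 2 (L(s) = -1 + 3 = 2)
K(J, a) = 16 + 2*J (K(J, a) = 2*(J + 8) = 2*(8 + J) = 16 + 2*J)
c = I*√3 (c = √(0 + (-5 + 2)*1) = √(0 - 3*1) = √(0 - 3) = √(-3) = I*√3 ≈ 1.732*I)
K(0, 20) + (-11 + c)*(-7) = (16 + 2*0) + (-11 + I*√3)*(-7) = (16 + 0) + (77 - 7*I*√3) = 16 + (77 - 7*I*√3) = 93 - 7*I*√3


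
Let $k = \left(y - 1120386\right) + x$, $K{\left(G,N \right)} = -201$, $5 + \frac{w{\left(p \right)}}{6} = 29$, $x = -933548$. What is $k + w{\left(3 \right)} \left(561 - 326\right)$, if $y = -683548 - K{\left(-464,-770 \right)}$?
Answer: $-2703441$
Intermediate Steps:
$w{\left(p \right)} = 144$ ($w{\left(p \right)} = -30 + 6 \cdot 29 = -30 + 174 = 144$)
$y = -683347$ ($y = -683548 - -201 = -683548 + 201 = -683347$)
$k = -2737281$ ($k = \left(-683347 - 1120386\right) - 933548 = -1803733 - 933548 = -2737281$)
$k + w{\left(3 \right)} \left(561 - 326\right) = -2737281 + 144 \left(561 - 326\right) = -2737281 + 144 \cdot 235 = -2737281 + 33840 = -2703441$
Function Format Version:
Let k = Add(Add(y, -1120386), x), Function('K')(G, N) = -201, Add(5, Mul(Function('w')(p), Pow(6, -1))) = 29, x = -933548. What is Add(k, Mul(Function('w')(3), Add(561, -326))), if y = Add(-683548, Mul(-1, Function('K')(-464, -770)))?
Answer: -2703441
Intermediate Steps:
Function('w')(p) = 144 (Function('w')(p) = Add(-30, Mul(6, 29)) = Add(-30, 174) = 144)
y = -683347 (y = Add(-683548, Mul(-1, -201)) = Add(-683548, 201) = -683347)
k = -2737281 (k = Add(Add(-683347, -1120386), -933548) = Add(-1803733, -933548) = -2737281)
Add(k, Mul(Function('w')(3), Add(561, -326))) = Add(-2737281, Mul(144, Add(561, -326))) = Add(-2737281, Mul(144, 235)) = Add(-2737281, 33840) = -2703441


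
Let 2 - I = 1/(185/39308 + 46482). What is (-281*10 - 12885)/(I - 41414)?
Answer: 5735312858099/15132894310480 ≈ 0.37900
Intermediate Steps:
I = 3654189974/1827114641 (I = 2 - 1/(185/39308 + 46482) = 2 - 1/1827114641/39308 = 2 - 1*39308/1827114641 = 2 - 39308/1827114641 = 3654189974/1827114641 ≈ 2.0000)
(-281*10 - 12885)/(I - 41414) = (-281*10 - 12885)/(3654189974/1827114641 - 41414) = (-2810 - 12885)/(-75664471552400/1827114641) = -15695*(-1827114641/75664471552400) = 5735312858099/15132894310480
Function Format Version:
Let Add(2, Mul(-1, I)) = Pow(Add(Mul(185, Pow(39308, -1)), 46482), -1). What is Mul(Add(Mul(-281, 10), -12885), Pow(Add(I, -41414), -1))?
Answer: Rational(5735312858099, 15132894310480) ≈ 0.37900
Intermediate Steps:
I = Rational(3654189974, 1827114641) (I = Add(2, Mul(-1, Pow(Add(Mul(185, Pow(39308, -1)), 46482), -1))) = Add(2, Mul(-1, Pow(Add(Mul(185, Rational(1, 39308)), 46482), -1))) = Add(2, Mul(-1, Pow(Add(Rational(185, 39308), 46482), -1))) = Add(2, Mul(-1, Pow(Rational(1827114641, 39308), -1))) = Add(2, Mul(-1, Rational(39308, 1827114641))) = Add(2, Rational(-39308, 1827114641)) = Rational(3654189974, 1827114641) ≈ 2.0000)
Mul(Add(Mul(-281, 10), -12885), Pow(Add(I, -41414), -1)) = Mul(Add(Mul(-281, 10), -12885), Pow(Add(Rational(3654189974, 1827114641), -41414), -1)) = Mul(Add(-2810, -12885), Pow(Rational(-75664471552400, 1827114641), -1)) = Mul(-15695, Rational(-1827114641, 75664471552400)) = Rational(5735312858099, 15132894310480)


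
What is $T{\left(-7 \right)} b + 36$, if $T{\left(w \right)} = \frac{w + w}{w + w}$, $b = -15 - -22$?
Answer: $43$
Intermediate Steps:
$b = 7$ ($b = -15 + 22 = 7$)
$T{\left(w \right)} = 1$ ($T{\left(w \right)} = \frac{2 w}{2 w} = 2 w \frac{1}{2 w} = 1$)
$T{\left(-7 \right)} b + 36 = 1 \cdot 7 + 36 = 7 + 36 = 43$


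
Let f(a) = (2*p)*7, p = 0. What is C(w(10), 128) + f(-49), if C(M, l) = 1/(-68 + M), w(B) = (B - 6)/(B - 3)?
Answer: -7/472 ≈ -0.014831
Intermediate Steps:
w(B) = (-6 + B)/(-3 + B)
f(a) = 0 (f(a) = (2*0)*7 = 0*7 = 0)
C(w(10), 128) + f(-49) = 1/(-68 + (-6 + 10)/(-3 + 10)) + 0 = 1/(-68 + 4/7) + 0 = 1/(-472/7) + 0 = -7/472 + 0 = -7/472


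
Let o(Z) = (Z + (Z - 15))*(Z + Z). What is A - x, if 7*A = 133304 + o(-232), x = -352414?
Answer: 2822458/7 ≈ 4.0321e+5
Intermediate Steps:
o(Z) = 2*Z*(-15 + 2*Z) (o(Z) = (Z + (-15 + Z))*(2*Z) = (-15 + 2*Z)*(2*Z) = 2*Z*(-15 + 2*Z))
A = 355560/7 (A = (133304 + 2*(-232)*(-15 + 2*(-232)))/7 = (133304 + 2*(-232)*(-15 - 464))/7 = (133304 + 2*(-232)*(-479))/7 = (133304 + 222256)/7 = (⅐)*355560 = 355560/7 ≈ 50794.)
A - x = 355560/7 - 1*(-352414) = 355560/7 + 352414 = 2822458/7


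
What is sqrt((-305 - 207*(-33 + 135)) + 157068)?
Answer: sqrt(135649) ≈ 368.31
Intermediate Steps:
sqrt((-305 - 207*(-33 + 135)) + 157068) = sqrt((-305 - 207*102) + 157068) = sqrt((-305 - 21114) + 157068) = sqrt(-21419 + 157068) = sqrt(135649)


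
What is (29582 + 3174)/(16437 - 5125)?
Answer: 8189/2828 ≈ 2.8957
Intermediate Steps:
(29582 + 3174)/(16437 - 5125) = 32756/11312 = 32756*(1/11312) = 8189/2828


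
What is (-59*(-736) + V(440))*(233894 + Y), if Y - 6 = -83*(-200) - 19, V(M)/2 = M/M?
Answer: 10877387906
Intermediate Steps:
V(M) = 2 (V(M) = 2*(M/M) = 2*1 = 2)
Y = 16587 (Y = 6 + (-83*(-200) - 19) = 6 + (16600 - 19) = 6 + 16581 = 16587)
(-59*(-736) + V(440))*(233894 + Y) = (-59*(-736) + 2)*(233894 + 16587) = (43424 + 2)*250481 = 43426*250481 = 10877387906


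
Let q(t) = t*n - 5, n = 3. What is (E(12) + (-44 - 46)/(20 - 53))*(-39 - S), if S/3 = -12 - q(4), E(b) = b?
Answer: 2916/11 ≈ 265.09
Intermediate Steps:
q(t) = -5 + 3*t (q(t) = t*3 - 5 = 3*t - 5 = -5 + 3*t)
S = -57 (S = 3*(-12 - (-5 + 3*4)) = 3*(-12 - (-5 + 12)) = 3*(-12 - 1*7) = 3*(-12 - 7) = 3*(-19) = -57)
(E(12) + (-44 - 46)/(20 - 53))*(-39 - S) = (12 + (-44 - 46)/(20 - 53))*(-39 - 1*(-57)) = (12 - 90/(-33))*(-39 + 57) = (12 - 90*(-1/33))*18 = (12 + 30/11)*18 = (162/11)*18 = 2916/11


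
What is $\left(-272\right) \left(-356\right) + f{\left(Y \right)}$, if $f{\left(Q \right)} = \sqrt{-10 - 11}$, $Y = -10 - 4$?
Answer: $96832 + i \sqrt{21} \approx 96832.0 + 4.5826 i$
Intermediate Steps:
$Y = -14$
$f{\left(Q \right)} = i \sqrt{21}$ ($f{\left(Q \right)} = \sqrt{-21} = i \sqrt{21}$)
$\left(-272\right) \left(-356\right) + f{\left(Y \right)} = \left(-272\right) \left(-356\right) + i \sqrt{21} = 96832 + i \sqrt{21}$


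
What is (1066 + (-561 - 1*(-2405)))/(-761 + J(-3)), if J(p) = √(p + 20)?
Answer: -1107255/289552 - 1455*√17/289552 ≈ -3.8447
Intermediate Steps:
J(p) = √(20 + p)
(1066 + (-561 - 1*(-2405)))/(-761 + J(-3)) = (1066 + (-561 - 1*(-2405)))/(-761 + √(20 - 3)) = (1066 + (-561 + 2405))/(-761 + √17) = (1066 + 1844)/(-761 + √17) = 2910/(-761 + √17)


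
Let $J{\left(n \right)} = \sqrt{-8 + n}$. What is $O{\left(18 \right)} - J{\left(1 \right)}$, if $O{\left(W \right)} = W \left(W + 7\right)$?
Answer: $450 - i \sqrt{7} \approx 450.0 - 2.6458 i$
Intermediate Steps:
$O{\left(W \right)} = W \left(7 + W\right)$
$O{\left(18 \right)} - J{\left(1 \right)} = 18 \left(7 + 18\right) - \sqrt{-8 + 1} = 18 \cdot 25 - \sqrt{-7} = 450 - i \sqrt{7}$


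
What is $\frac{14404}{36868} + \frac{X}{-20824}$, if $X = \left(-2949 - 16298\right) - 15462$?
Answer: $\frac{30376929}{14764216} \approx 2.0575$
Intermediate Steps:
$X = -34709$ ($X = -19247 - 15462 = -34709$)
$\frac{14404}{36868} + \frac{X}{-20824} = \frac{14404}{36868} - \frac{34709}{-20824} = 14404 \cdot \frac{1}{36868} - - \frac{34709}{20824} = \frac{277}{709} + \frac{34709}{20824} = \frac{30376929}{14764216}$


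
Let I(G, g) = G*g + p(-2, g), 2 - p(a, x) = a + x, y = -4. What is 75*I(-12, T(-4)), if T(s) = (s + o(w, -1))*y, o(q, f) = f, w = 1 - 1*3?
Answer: -19200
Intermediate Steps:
w = -2 (w = 1 - 3 = -2)
T(s) = 4 - 4*s (T(s) = (s - 1)*(-4) = (-1 + s)*(-4) = 4 - 4*s)
p(a, x) = 2 - a - x (p(a, x) = 2 - (a + x) = 2 + (-a - x) = 2 - a - x)
I(G, g) = 4 - g + G*g (I(G, g) = G*g + (2 - 1*(-2) - g) = G*g + (2 + 2 - g) = G*g + (4 - g) = 4 - g + G*g)
75*I(-12, T(-4)) = 75*(4 - (4 - 4*(-4)) - 12*(4 - 4*(-4))) = 75*(4 - (4 + 16) - 12*(4 + 16)) = 75*(4 - 1*20 - 12*20) = 75*(4 - 20 - 240) = 75*(-256) = -19200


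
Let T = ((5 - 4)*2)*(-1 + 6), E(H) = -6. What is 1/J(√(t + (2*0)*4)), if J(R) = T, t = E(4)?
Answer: ⅒ ≈ 0.10000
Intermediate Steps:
t = -6
T = 10 (T = (1*2)*5 = 2*5 = 10)
J(R) = 10
1/J(√(t + (2*0)*4)) = 1/10 = ⅒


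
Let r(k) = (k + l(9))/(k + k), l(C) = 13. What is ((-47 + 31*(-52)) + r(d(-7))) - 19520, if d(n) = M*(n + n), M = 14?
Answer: -8301985/392 ≈ -21179.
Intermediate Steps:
d(n) = 28*n (d(n) = 14*(n + n) = 14*(2*n) = 28*n)
r(k) = (13 + k)/(2*k) (r(k) = (k + 13)/(k + k) = (13 + k)/((2*k)) = (13 + k)*(1/(2*k)) = (13 + k)/(2*k))
((-47 + 31*(-52)) + r(d(-7))) - 19520 = ((-47 + 31*(-52)) + (13 + 28*(-7))/(2*((28*(-7))))) - 19520 = ((-47 - 1612) + (½)*(13 - 196)/(-196)) - 19520 = (-1659 + (½)*(-1/196)*(-183)) - 19520 = (-1659 + 183/392) - 19520 = -650145/392 - 19520 = -8301985/392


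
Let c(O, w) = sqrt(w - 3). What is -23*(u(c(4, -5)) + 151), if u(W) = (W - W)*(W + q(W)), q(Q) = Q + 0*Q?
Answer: -3473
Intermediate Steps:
c(O, w) = sqrt(-3 + w)
q(Q) = Q (q(Q) = Q + 0 = Q)
u(W) = 0 (u(W) = (W - W)*(W + W) = 0*(2*W) = 0)
-23*(u(c(4, -5)) + 151) = -23*(0 + 151) = -23*151 = -3473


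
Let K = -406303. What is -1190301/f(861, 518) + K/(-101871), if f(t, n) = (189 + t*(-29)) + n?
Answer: 18730696651/353084886 ≈ 53.049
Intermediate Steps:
f(t, n) = 189 + n - 29*t (f(t, n) = (189 - 29*t) + n = 189 + n - 29*t)
-1190301/f(861, 518) + K/(-101871) = -1190301/(189 + 518 - 29*861) - 406303/(-101871) = -1190301/(189 + 518 - 24969) - 406303*(-1/101871) = -1190301/(-24262) + 406303/101871 = -1190301*(-1/24262) + 406303/101871 = 170043/3466 + 406303/101871 = 18730696651/353084886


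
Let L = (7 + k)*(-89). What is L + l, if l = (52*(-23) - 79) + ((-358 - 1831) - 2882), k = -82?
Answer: 329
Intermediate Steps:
L = 6675 (L = (7 - 82)*(-89) = -75*(-89) = 6675)
l = -6346 (l = (-1196 - 79) + (-2189 - 2882) = -1275 - 5071 = -6346)
L + l = 6675 - 6346 = 329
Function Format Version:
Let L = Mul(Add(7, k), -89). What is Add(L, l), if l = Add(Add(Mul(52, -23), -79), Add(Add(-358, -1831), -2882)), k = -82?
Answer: 329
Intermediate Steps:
L = 6675 (L = Mul(Add(7, -82), -89) = Mul(-75, -89) = 6675)
l = -6346 (l = Add(Add(-1196, -79), Add(-2189, -2882)) = Add(-1275, -5071) = -6346)
Add(L, l) = Add(6675, -6346) = 329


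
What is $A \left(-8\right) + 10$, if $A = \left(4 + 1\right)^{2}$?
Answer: $-190$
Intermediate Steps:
$A = 25$ ($A = 5^{2} = 25$)
$A \left(-8\right) + 10 = 25 \left(-8\right) + 10 = -200 + 10 = -190$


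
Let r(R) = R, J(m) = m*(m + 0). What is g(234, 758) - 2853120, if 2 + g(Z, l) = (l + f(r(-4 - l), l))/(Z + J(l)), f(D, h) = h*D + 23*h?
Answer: -819984689380/287399 ≈ -2.8531e+6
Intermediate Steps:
J(m) = m² (J(m) = m*m = m²)
f(D, h) = 23*h + D*h (f(D, h) = D*h + 23*h = 23*h + D*h)
g(Z, l) = -2 + (l + l*(19 - l))/(Z + l²) (g(Z, l) = -2 + (l + l*(23 + (-4 - l)))/(Z + l²) = -2 + (l + l*(19 - l))/(Z + l²))
g(234, 758) - 2853120 = (-3*758² - 2*234 + 20*758)/(234 + 758²) - 2853120 = (-3*574564 - 468 + 15160)/(234 + 574564) - 2853120 = (-1723692 - 468 + 15160)/574798 - 2853120 = (1/574798)*(-1709000) - 2853120 = -854500/287399 - 2853120 = -819984689380/287399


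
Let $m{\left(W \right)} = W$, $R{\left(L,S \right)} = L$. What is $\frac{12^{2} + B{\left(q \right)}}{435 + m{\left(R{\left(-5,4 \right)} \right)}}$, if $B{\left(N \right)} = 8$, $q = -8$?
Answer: $\frac{76}{215} \approx 0.35349$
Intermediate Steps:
$\frac{12^{2} + B{\left(q \right)}}{435 + m{\left(R{\left(-5,4 \right)} \right)}} = \frac{12^{2} + 8}{435 - 5} = \frac{144 + 8}{430} = 152 \cdot \frac{1}{430} = \frac{76}{215}$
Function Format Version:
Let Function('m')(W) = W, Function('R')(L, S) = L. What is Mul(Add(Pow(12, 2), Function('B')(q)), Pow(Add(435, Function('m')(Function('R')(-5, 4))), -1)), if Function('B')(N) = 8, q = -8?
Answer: Rational(76, 215) ≈ 0.35349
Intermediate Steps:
Mul(Add(Pow(12, 2), Function('B')(q)), Pow(Add(435, Function('m')(Function('R')(-5, 4))), -1)) = Mul(Add(Pow(12, 2), 8), Pow(Add(435, -5), -1)) = Mul(Add(144, 8), Pow(430, -1)) = Mul(152, Rational(1, 430)) = Rational(76, 215)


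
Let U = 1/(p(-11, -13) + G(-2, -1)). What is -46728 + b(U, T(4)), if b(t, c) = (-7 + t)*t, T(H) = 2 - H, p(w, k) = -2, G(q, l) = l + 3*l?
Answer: -1682165/36 ≈ -46727.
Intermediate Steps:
G(q, l) = 4*l
U = -⅙ (U = 1/(-2 + 4*(-1)) = 1/(-2 - 4) = 1/(-6) = -⅙ ≈ -0.16667)
b(t, c) = t*(-7 + t)
-46728 + b(U, T(4)) = -46728 - (-7 - ⅙)/6 = -46728 - ⅙*(-43/6) = -46728 + 43/36 = -1682165/36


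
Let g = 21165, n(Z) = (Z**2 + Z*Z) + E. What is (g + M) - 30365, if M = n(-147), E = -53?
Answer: 33965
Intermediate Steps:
n(Z) = -53 + 2*Z**2 (n(Z) = (Z**2 + Z*Z) - 53 = (Z**2 + Z**2) - 53 = 2*Z**2 - 53 = -53 + 2*Z**2)
M = 43165 (M = -53 + 2*(-147)**2 = -53 + 2*21609 = -53 + 43218 = 43165)
(g + M) - 30365 = (21165 + 43165) - 30365 = 64330 - 30365 = 33965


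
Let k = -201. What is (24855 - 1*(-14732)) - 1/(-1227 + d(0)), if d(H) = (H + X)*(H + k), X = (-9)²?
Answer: 693089197/17508 ≈ 39587.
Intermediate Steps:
X = 81
d(H) = (-201 + H)*(81 + H) (d(H) = (H + 81)*(H - 201) = (81 + H)*(-201 + H) = (-201 + H)*(81 + H))
(24855 - 1*(-14732)) - 1/(-1227 + d(0)) = (24855 - 1*(-14732)) - 1/(-1227 + (-16281 + 0² - 120*0)) = (24855 + 14732) - 1/(-1227 + (-16281 + 0 + 0)) = 39587 - 1/(-1227 - 16281) = 39587 - 1/(-17508) = 39587 - 1*(-1/17508) = 39587 + 1/17508 = 693089197/17508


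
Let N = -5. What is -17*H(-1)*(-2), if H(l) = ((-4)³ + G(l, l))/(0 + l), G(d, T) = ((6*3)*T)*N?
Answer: -884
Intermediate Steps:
G(d, T) = -90*T (G(d, T) = ((6*3)*T)*(-5) = (18*T)*(-5) = -90*T)
H(l) = (-64 - 90*l)/l (H(l) = ((-4)³ - 90*l)/(0 + l) = (-64 - 90*l)/l)
-17*H(-1)*(-2) = -17*(-90 - 64/(-1))*(-2) = -17*(-90 - 64*(-1))*(-2) = -17*(-90 + 64)*(-2) = -17*(-26)*(-2) = 442*(-2) = -884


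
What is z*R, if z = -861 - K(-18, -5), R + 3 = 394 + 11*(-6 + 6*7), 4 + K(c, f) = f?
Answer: -670524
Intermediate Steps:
K(c, f) = -4 + f
R = 787 (R = -3 + (394 + 11*(-6 + 6*7)) = -3 + (394 + 11*(-6 + 42)) = -3 + (394 + 11*36) = -3 + (394 + 396) = -3 + 790 = 787)
z = -852 (z = -861 - (-4 - 5) = -861 - 1*(-9) = -861 + 9 = -852)
z*R = -852*787 = -670524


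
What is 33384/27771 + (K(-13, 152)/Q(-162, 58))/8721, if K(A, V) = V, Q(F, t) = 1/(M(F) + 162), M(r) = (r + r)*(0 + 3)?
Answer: -2032504/157369 ≈ -12.916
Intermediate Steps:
M(r) = 6*r (M(r) = (2*r)*3 = 6*r)
Q(F, t) = 1/(162 + 6*F) (Q(F, t) = 1/(6*F + 162) = 1/(162 + 6*F))
33384/27771 + (K(-13, 152)/Q(-162, 58))/8721 = 33384/27771 + (152/((1/(6*(27 - 162)))))/8721 = 33384*(1/27771) + (152/(((⅙)/(-135))))*(1/8721) = 11128/9257 + (152/(((⅙)*(-1/135))))*(1/8721) = 11128/9257 + (152/(-1/810))*(1/8721) = 11128/9257 + (152*(-810))*(1/8721) = 11128/9257 - 123120*1/8721 = 11128/9257 - 240/17 = -2032504/157369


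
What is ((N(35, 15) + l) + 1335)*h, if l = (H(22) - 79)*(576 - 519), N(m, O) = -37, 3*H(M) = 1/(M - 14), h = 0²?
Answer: 0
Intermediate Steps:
h = 0
H(M) = 1/(3*(-14 + M)) (H(M) = 1/(3*(M - 14)) = 1/(3*(-14 + M)))
l = -36005/8 (l = (1/(3*(-14 + 22)) - 79)*(576 - 519) = ((⅓)/8 - 79)*57 = ((⅓)*(⅛) - 79)*57 = (1/24 - 79)*57 = -1895/24*57 = -36005/8 ≈ -4500.6)
((N(35, 15) + l) + 1335)*h = ((-37 - 36005/8) + 1335)*0 = (-36301/8 + 1335)*0 = -25621/8*0 = 0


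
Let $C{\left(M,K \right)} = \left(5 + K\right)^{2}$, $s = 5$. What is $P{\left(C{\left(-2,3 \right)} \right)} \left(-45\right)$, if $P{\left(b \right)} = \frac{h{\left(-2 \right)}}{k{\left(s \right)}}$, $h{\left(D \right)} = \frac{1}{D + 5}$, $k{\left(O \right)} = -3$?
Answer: $5$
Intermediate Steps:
$h{\left(D \right)} = \frac{1}{5 + D}$
$P{\left(b \right)} = - \frac{1}{9}$ ($P{\left(b \right)} = \frac{1}{\left(5 - 2\right) \left(-3\right)} = \frac{1}{3} \left(- \frac{1}{3}\right) = - \frac{1}{9}$)
$P{\left(C{\left(-2,3 \right)} \right)} \left(-45\right) = \left(- \frac{1}{9}\right) \left(-45\right) = 5$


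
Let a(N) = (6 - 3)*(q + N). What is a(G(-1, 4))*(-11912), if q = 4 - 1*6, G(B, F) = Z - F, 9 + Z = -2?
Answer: 607512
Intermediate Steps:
Z = -11 (Z = -9 - 2 = -11)
G(B, F) = -11 - F
q = -2 (q = 4 - 6 = -2)
a(N) = -6 + 3*N (a(N) = (6 - 3)*(-2 + N) = 3*(-2 + N) = -6 + 3*N)
a(G(-1, 4))*(-11912) = (-6 + 3*(-11 - 1*4))*(-11912) = (-6 + 3*(-11 - 4))*(-11912) = (-6 + 3*(-15))*(-11912) = (-6 - 45)*(-11912) = -51*(-11912) = 607512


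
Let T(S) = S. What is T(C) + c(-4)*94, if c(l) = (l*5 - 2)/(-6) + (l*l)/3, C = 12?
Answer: 858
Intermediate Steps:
c(l) = 1/3 - 5*l/6 + l**2/3 (c(l) = (5*l - 2)*(-1/6) + l**2*(1/3) = (-2 + 5*l)*(-1/6) + l**2/3 = (1/3 - 5*l/6) + l**2/3 = 1/3 - 5*l/6 + l**2/3)
T(C) + c(-4)*94 = 12 + (1/3 - 5/6*(-4) + (1/3)*(-4)**2)*94 = 12 + (1/3 + 10/3 + (1/3)*16)*94 = 12 + (1/3 + 10/3 + 16/3)*94 = 12 + 9*94 = 12 + 846 = 858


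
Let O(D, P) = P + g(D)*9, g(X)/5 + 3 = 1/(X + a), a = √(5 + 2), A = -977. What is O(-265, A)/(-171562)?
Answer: 8677149/1338526724 + 5*√7/1338526724 ≈ 0.0064826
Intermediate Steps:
a = √7 ≈ 2.6458
g(X) = -15 + 5/(X + √7)
O(D, P) = P + 45*(1 - 3*D - 3*√7)/(D + √7) (O(D, P) = P + (5*(1 - 3*D - 3*√7)/(D + √7))*9 = P + 45*(1 - 3*D - 3*√7)/(D + √7))
O(-265, A)/(-171562) = ((45 - 135*(-265) - 135*√7 - 977*(-265 + √7))/(-265 + √7))/(-171562) = ((45 + 35775 - 135*√7 + (258905 - 977*√7))/(-265 + √7))*(-1/171562) = ((294725 - 1112*√7)/(-265 + √7))*(-1/171562) = -(294725 - 1112*√7)/(171562*(-265 + √7))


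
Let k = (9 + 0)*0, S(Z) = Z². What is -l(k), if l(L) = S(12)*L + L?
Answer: 0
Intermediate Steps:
k = 0 (k = 9*0 = 0)
l(L) = 145*L (l(L) = 12²*L + L = 144*L + L = 145*L)
-l(k) = -145*0 = -1*0 = 0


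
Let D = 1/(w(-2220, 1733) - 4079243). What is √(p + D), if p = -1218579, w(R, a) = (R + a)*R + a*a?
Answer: I*√32773189893898/5186 ≈ 1103.9*I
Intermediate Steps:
w(R, a) = a² + R*(R + a) (w(R, a) = R*(R + a) + a² = a² + R*(R + a))
D = 1/5186 (D = 1/(((-2220)² + 1733² - 2220*1733) - 4079243) = 1/((4928400 + 3003289 - 3847260) - 4079243) = 1/(4084429 - 4079243) = 1/5186 ≈ 0.00019283)
√(p + D) = √(-1218579 + 1/5186) = √(-6319550693/5186) = I*√32773189893898/5186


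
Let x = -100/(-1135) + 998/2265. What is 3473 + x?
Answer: 1785932161/514155 ≈ 3473.5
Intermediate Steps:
x = 271846/514155 (x = -100*(-1/1135) + 998*(1/2265) = 20/227 + 998/2265 = 271846/514155 ≈ 0.52872)
3473 + x = 3473 + 271846/514155 = 1785932161/514155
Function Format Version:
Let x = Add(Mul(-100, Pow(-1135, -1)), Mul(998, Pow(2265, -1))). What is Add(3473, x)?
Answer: Rational(1785932161, 514155) ≈ 3473.5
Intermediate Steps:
x = Rational(271846, 514155) (x = Add(Mul(-100, Rational(-1, 1135)), Mul(998, Rational(1, 2265))) = Add(Rational(20, 227), Rational(998, 2265)) = Rational(271846, 514155) ≈ 0.52872)
Add(3473, x) = Add(3473, Rational(271846, 514155)) = Rational(1785932161, 514155)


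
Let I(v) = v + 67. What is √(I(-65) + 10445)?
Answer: √10447 ≈ 102.21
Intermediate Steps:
I(v) = 67 + v
√(I(-65) + 10445) = √((67 - 65) + 10445) = √(2 + 10445) = √10447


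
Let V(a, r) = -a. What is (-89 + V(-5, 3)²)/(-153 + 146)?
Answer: 64/7 ≈ 9.1429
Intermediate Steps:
(-89 + V(-5, 3)²)/(-153 + 146) = (-89 + (-1*(-5))²)/(-153 + 146) = (-89 + 5²)/(-7) = -(-89 + 25)/7 = -⅐*(-64) = 64/7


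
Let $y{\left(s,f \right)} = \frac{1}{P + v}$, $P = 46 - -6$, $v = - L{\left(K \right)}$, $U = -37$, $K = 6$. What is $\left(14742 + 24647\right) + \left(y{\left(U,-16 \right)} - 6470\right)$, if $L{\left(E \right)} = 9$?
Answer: $\frac{1415518}{43} \approx 32919.0$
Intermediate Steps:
$v = -9$ ($v = \left(-1\right) 9 = -9$)
$P = 52$ ($P = 46 + 6 = 52$)
$y{\left(s,f \right)} = \frac{1}{43}$ ($y{\left(s,f \right)} = \frac{1}{52 - 9} = \frac{1}{43}$)
$\left(14742 + 24647\right) + \left(y{\left(U,-16 \right)} - 6470\right) = \left(14742 + 24647\right) + \left(\frac{1}{43} - 6470\right) = 39389 - \frac{278209}{43} = \frac{1415518}{43}$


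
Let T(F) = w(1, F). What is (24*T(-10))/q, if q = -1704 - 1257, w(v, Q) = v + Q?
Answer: 24/329 ≈ 0.072948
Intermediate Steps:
w(v, Q) = Q + v
q = -2961
T(F) = 1 + F (T(F) = F + 1 = 1 + F)
(24*T(-10))/q = (24*(1 - 10))/(-2961) = (24*(-9))*(-1/2961) = -216*(-1/2961) = 24/329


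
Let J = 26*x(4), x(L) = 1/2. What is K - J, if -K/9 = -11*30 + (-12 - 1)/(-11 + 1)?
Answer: 29453/10 ≈ 2945.3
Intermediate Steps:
x(L) = ½
K = 29583/10 (K = -9*(-11*30 + (-12 - 1)/(-11 + 1)) = -9*(-330 - 13/(-10)) = -9*(-330 - 13*(-⅒)) = -9*(-330 + 13/10) = -9*(-3287/10) = 29583/10 ≈ 2958.3)
J = 13 (J = 26*(½) = 13)
K - J = 29583/10 - 1*13 = 29583/10 - 13 = 29453/10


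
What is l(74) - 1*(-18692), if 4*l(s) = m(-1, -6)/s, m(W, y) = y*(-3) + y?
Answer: 1383211/74 ≈ 18692.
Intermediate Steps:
m(W, y) = -2*y (m(W, y) = -3*y + y = -2*y)
l(s) = 3/s (l(s) = ((-2*(-6))/s)/4 = (12/s)/4 = 3/s)
l(74) - 1*(-18692) = 3/74 - 1*(-18692) = 3*(1/74) + 18692 = 3/74 + 18692 = 1383211/74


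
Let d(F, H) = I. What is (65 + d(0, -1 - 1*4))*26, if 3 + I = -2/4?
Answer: 1599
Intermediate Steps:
I = -7/2 (I = -3 - 2/4 = -3 - 2*¼ = -3 - ½ = -7/2 ≈ -3.5000)
d(F, H) = -7/2
(65 + d(0, -1 - 1*4))*26 = (65 - 7/2)*26 = (123/2)*26 = 1599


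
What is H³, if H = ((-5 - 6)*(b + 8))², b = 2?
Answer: 1771561000000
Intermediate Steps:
H = 12100 (H = ((-5 - 6)*(2 + 8))² = (-11*10)² = (-110)² = 12100)
H³ = 12100³ = 1771561000000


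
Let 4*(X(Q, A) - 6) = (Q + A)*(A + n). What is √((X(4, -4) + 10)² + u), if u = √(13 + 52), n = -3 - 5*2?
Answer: √(256 + √65) ≈ 16.250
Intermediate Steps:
n = -13 (n = -3 - 10 = -13)
X(Q, A) = 6 + (-13 + A)*(A + Q)/4 (X(Q, A) = 6 + ((Q + A)*(A - 13))/4 = 6 + ((A + Q)*(-13 + A))/4 = 6 + ((-13 + A)*(A + Q))/4 = 6 + (-13 + A)*(A + Q)/4)
u = √65 ≈ 8.0623
√((X(4, -4) + 10)² + u) = √(((6 - 13/4*(-4) - 13/4*4 + (¼)*(-4)² + (¼)*(-4)*4) + 10)² + √65) = √(((6 + 13 - 13 + (¼)*16 - 4) + 10)² + √65) = √(((6 + 13 - 13 + 4 - 4) + 10)² + √65) = √((6 + 10)² + √65) = √(16² + √65) = √(256 + √65)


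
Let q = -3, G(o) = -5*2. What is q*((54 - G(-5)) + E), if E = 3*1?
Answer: -201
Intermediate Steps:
E = 3
G(o) = -10
q*((54 - G(-5)) + E) = -3*((54 - 1*(-10)) + 3) = -3*((54 + 10) + 3) = -3*(64 + 3) = -3*67 = -201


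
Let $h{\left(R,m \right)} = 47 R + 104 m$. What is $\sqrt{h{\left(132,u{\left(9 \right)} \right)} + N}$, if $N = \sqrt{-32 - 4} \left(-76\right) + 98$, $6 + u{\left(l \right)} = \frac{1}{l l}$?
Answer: $\frac{\sqrt{460022 - 36936 i}}{9} \approx 75.422 - 3.023 i$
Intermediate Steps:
$u{\left(l \right)} = -6 + \frac{1}{l^{2}}$ ($u{\left(l \right)} = -6 + \frac{1}{l l} = -6 + \frac{1}{l^{2}}$)
$N = 98 - 456 i$ ($N = \sqrt{-36} \left(-76\right) + 98 = 6 i \left(-76\right) + 98 = - 456 i + 98 = 98 - 456 i \approx 98.0 - 456.0 i$)
$\sqrt{h{\left(132,u{\left(9 \right)} \right)} + N} = \sqrt{\left(47 \cdot 132 + 104 \left(-6 + \frac{1}{81}\right)\right) + \left(98 - 456 i\right)} = \sqrt{\left(6204 + 104 \left(-6 + \frac{1}{81}\right)\right) + \left(98 - 456 i\right)} = \sqrt{\left(6204 + 104 \left(- \frac{485}{81}\right)\right) + \left(98 - 456 i\right)} = \sqrt{\left(6204 - \frac{50440}{81}\right) + \left(98 - 456 i\right)} = \sqrt{\frac{452084}{81} + \left(98 - 456 i\right)} = \sqrt{\frac{460022}{81} - 456 i}$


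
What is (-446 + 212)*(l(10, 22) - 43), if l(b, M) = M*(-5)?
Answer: 35802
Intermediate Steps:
l(b, M) = -5*M
(-446 + 212)*(l(10, 22) - 43) = (-446 + 212)*(-5*22 - 43) = -234*(-110 - 43) = -234*(-153) = 35802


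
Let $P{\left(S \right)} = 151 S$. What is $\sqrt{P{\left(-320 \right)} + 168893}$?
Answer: $3 \sqrt{13397} \approx 347.24$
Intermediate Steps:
$\sqrt{P{\left(-320 \right)} + 168893} = \sqrt{151 \left(-320\right) + 168893} = \sqrt{-48320 + 168893} = \sqrt{120573} = 3 \sqrt{13397}$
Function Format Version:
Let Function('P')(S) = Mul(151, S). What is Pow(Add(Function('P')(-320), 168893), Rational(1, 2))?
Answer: Mul(3, Pow(13397, Rational(1, 2))) ≈ 347.24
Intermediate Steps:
Pow(Add(Function('P')(-320), 168893), Rational(1, 2)) = Pow(Add(Mul(151, -320), 168893), Rational(1, 2)) = Pow(Add(-48320, 168893), Rational(1, 2)) = Pow(120573, Rational(1, 2)) = Mul(3, Pow(13397, Rational(1, 2)))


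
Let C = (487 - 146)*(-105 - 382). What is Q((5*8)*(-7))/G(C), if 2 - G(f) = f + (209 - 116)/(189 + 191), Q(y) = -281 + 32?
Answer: -94620/63106127 ≈ -0.0014994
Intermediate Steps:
Q(y) = -249
C = -166067 (C = 341*(-487) = -166067)
G(f) = 667/380 - f (G(f) = 2 - (f + (209 - 116)/(189 + 191)) = 2 - (f + 93/380) = 2 - (93/380 + f) = 2 + (-93/380 - f) = 667/380 - f)
Q((5*8)*(-7))/G(C) = -249/(667/380 - 1*(-166067)) = -249/(667/380 + 166067) = -249/63106127/380 = -249*380/63106127 = -94620/63106127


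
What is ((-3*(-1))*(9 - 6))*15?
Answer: 135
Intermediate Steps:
((-3*(-1))*(9 - 6))*15 = (3*3)*15 = 9*15 = 135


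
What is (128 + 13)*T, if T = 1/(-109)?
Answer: -141/109 ≈ -1.2936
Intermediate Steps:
T = -1/109 ≈ -0.0091743
(128 + 13)*T = (128 + 13)*(-1/109) = 141*(-1/109) = -141/109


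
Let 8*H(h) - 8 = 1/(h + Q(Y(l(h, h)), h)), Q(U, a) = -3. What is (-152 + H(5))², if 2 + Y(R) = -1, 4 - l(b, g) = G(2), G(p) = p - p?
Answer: 5832225/256 ≈ 22782.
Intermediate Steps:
G(p) = 0
l(b, g) = 4 (l(b, g) = 4 - 1*0 = 4 + 0 = 4)
Y(R) = -3 (Y(R) = -2 - 1 = -3)
H(h) = 1 + 1/(8*(-3 + h)) (H(h) = 1 + 1/(8*(h - 3)) = 1 + 1/(8*(-3 + h)))
(-152 + H(5))² = (-152 + (-23/8 + 5)/(-3 + 5))² = (-152 + (17/8)/2)² = (-152 + (½)*(17/8))² = (-152 + 17/16)² = (-2415/16)² = 5832225/256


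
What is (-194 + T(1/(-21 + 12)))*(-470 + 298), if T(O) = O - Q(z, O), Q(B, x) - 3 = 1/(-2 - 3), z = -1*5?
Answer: 1524092/45 ≈ 33869.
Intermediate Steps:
z = -5
Q(B, x) = 14/5 (Q(B, x) = 3 + 1/(-2 - 3) = 3 + 1/(-5) = 3 - ⅕ = 14/5)
T(O) = -14/5 + O (T(O) = O - 1*14/5 = O - 14/5 = -14/5 + O)
(-194 + T(1/(-21 + 12)))*(-470 + 298) = (-194 + (-14/5 + 1/(-21 + 12)))*(-470 + 298) = (-194 + (-14/5 + 1/(-9)))*(-172) = (-194 + (-14/5 - ⅑))*(-172) = (-194 - 131/45)*(-172) = -8861/45*(-172) = 1524092/45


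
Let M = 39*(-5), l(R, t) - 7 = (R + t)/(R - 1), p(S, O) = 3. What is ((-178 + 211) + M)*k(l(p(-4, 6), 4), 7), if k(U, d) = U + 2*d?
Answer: -3969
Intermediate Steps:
l(R, t) = 7 + (R + t)/(-1 + R) (l(R, t) = 7 + (R + t)/(R - 1) = 7 + (R + t)/(-1 + R))
M = -195
((-178 + 211) + M)*k(l(p(-4, 6), 4), 7) = ((-178 + 211) - 195)*((-7 + 4 + 8*3)/(-1 + 3) + 2*7) = (33 - 195)*((-7 + 4 + 24)/2 + 14) = -162*((½)*21 + 14) = -162*(21/2 + 14) = -162*49/2 = -3969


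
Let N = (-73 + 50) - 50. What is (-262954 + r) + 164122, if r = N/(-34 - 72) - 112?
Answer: -10487991/106 ≈ -98943.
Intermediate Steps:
N = -73 (N = -23 - 50 = -73)
r = -11799/106 (r = -73/(-34 - 72) - 112 = -73/(-106) - 112 = -73*(-1/106) - 112 = 73/106 - 112 = -11799/106 ≈ -111.31)
(-262954 + r) + 164122 = (-262954 - 11799/106) + 164122 = -27884923/106 + 164122 = -10487991/106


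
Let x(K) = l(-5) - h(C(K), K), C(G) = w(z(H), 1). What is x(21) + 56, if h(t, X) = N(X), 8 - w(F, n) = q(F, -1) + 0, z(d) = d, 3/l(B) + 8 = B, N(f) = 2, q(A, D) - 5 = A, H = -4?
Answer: 699/13 ≈ 53.769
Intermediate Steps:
q(A, D) = 5 + A
l(B) = 3/(-8 + B)
w(F, n) = 3 - F (w(F, n) = 8 - ((5 + F) + 0) = 8 - (5 + F) = 8 + (-5 - F) = 3 - F)
C(G) = 7 (C(G) = 3 - 1*(-4) = 3 + 4 = 7)
h(t, X) = 2
x(K) = -29/13 (x(K) = 3/(-8 - 5) - 1*2 = 3/(-13) - 2 = 3*(-1/13) - 2 = -3/13 - 2 = -29/13)
x(21) + 56 = -29/13 + 56 = 699/13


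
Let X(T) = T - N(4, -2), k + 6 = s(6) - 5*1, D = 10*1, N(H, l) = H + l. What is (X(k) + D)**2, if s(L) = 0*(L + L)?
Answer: 9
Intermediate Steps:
s(L) = 0 (s(L) = 0*(2*L) = 0)
D = 10
k = -11 (k = -6 + (0 - 5*1) = -6 + (0 - 5) = -6 - 5 = -11)
X(T) = -2 + T (X(T) = T - (4 - 2) = T - 1*2 = T - 2 = -2 + T)
(X(k) + D)**2 = ((-2 - 11) + 10)**2 = (-13 + 10)**2 = (-3)**2 = 9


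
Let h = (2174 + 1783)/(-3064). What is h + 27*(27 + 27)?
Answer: 4463355/3064 ≈ 1456.7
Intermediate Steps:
h = -3957/3064 (h = 3957*(-1/3064) = -3957/3064 ≈ -1.2914)
h + 27*(27 + 27) = -3957/3064 + 27*(27 + 27) = -3957/3064 + 27*54 = -3957/3064 + 1458 = 4463355/3064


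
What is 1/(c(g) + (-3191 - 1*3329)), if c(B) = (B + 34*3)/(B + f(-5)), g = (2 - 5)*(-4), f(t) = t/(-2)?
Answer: -29/188852 ≈ -0.00015356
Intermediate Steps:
f(t) = -t/2 (f(t) = t*(-1/2) = -t/2)
g = 12 (g = -3*(-4) = 12)
c(B) = (102 + B)/(5/2 + B) (c(B) = (B + 34*3)/(B - 1/2*(-5)) = (B + 102)/(B + 5/2) = (102 + B)/(5/2 + B))
1/(c(g) + (-3191 - 1*3329)) = 1/(2*(102 + 12)/(5 + 2*12) + (-3191 - 1*3329)) = 1/(2*114/(5 + 24) + (-3191 - 3329)) = 1/(2*114/29 - 6520) = 1/(2*(1/29)*114 - 6520) = 1/(228/29 - 6520) = 1/(-188852/29) = -29/188852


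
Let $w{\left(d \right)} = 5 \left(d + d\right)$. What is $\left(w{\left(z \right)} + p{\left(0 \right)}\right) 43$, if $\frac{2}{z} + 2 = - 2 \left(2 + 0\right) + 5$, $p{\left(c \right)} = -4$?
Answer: $-1032$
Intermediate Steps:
$z = -2$ ($z = \frac{2}{-2 + \left(- 2 \left(2 + 0\right) + 5\right)} = \frac{2}{-2 + \left(\left(-2\right) 2 + 5\right)} = \frac{2}{-2 + \left(-4 + 5\right)} = \frac{2}{-2 + 1} = \frac{2}{-1} = 2 \left(-1\right) = -2$)
$w{\left(d \right)} = 10 d$ ($w{\left(d \right)} = 5 \cdot 2 d = 10 d$)
$\left(w{\left(z \right)} + p{\left(0 \right)}\right) 43 = \left(10 \left(-2\right) - 4\right) 43 = \left(-20 - 4\right) 43 = \left(-24\right) 43 = -1032$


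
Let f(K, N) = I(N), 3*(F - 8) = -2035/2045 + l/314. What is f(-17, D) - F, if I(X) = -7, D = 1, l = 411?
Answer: -5819471/385278 ≈ -15.105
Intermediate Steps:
F = 3122525/385278 (F = 8 + (-2035/2045 + 411/314)/3 = 8 + (-2035*1/2045 + 411*(1/314))/3 = 8 + (-407/409 + 411/314)/3 = 8 + (⅓)*(40301/128426) = 8 + 40301/385278 = 3122525/385278 ≈ 8.1046)
f(K, N) = -7
f(-17, D) - F = -7 - 1*3122525/385278 = -7 - 3122525/385278 = -5819471/385278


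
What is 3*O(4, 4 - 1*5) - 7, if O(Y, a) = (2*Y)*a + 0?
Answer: -31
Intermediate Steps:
O(Y, a) = 2*Y*a (O(Y, a) = 2*Y*a + 0 = 2*Y*a)
3*O(4, 4 - 1*5) - 7 = 3*(2*4*(4 - 1*5)) - 7 = 3*(2*4*(4 - 5)) - 7 = 3*(2*4*(-1)) - 7 = 3*(-8) - 7 = -24 - 7 = -31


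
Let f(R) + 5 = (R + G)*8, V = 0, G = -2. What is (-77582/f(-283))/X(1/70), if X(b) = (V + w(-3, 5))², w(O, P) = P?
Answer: 77582/57125 ≈ 1.3581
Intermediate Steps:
f(R) = -21 + 8*R (f(R) = -5 + (R - 2)*8 = -5 + (-2 + R)*8 = -5 + (-16 + 8*R) = -21 + 8*R)
X(b) = 25 (X(b) = (0 + 5)² = 5² = 25)
(-77582/f(-283))/X(1/70) = -77582/(-21 + 8*(-283))/25 = -77582/(-21 - 2264)*(1/25) = -77582/(-2285)*(1/25) = -77582*(-1/2285)*(1/25) = (77582/2285)*(1/25) = 77582/57125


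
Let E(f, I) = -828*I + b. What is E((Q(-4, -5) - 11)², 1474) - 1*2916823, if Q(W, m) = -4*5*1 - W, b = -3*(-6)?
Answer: -4137277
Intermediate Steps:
b = 18
Q(W, m) = -20 - W (Q(W, m) = -20*1 - W = -20 - W)
E(f, I) = 18 - 828*I (E(f, I) = -828*I + 18 = 18 - 828*I)
E((Q(-4, -5) - 11)², 1474) - 1*2916823 = (18 - 828*1474) - 1*2916823 = (18 - 1220472) - 2916823 = -1220454 - 2916823 = -4137277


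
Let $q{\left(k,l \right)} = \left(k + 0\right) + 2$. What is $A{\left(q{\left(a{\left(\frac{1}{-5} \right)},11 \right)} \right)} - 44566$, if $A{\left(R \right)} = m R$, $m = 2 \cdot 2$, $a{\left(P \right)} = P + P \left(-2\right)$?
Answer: $- \frac{222786}{5} \approx -44557.0$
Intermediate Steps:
$a{\left(P \right)} = - P$ ($a{\left(P \right)} = P - 2 P = - P$)
$m = 4$
$q{\left(k,l \right)} = 2 + k$ ($q{\left(k,l \right)} = k + 2 = 2 + k$)
$A{\left(R \right)} = 4 R$
$A{\left(q{\left(a{\left(\frac{1}{-5} \right)},11 \right)} \right)} - 44566 = 4 \left(2 - \frac{1}{-5}\right) - 44566 = 4 \left(2 - - \frac{1}{5}\right) - 44566 = 4 \left(2 + \frac{1}{5}\right) - 44566 = 4 \cdot \frac{11}{5} - 44566 = \frac{44}{5} - 44566 = - \frac{222786}{5}$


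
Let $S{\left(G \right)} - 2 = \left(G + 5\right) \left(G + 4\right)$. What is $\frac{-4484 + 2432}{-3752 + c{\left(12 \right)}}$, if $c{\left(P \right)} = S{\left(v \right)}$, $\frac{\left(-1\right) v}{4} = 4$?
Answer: $\frac{38}{67} \approx 0.56716$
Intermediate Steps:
$v = -16$ ($v = \left(-4\right) 4 = -16$)
$S{\left(G \right)} = 2 + \left(4 + G\right) \left(5 + G\right)$ ($S{\left(G \right)} = 2 + \left(G + 5\right) \left(G + 4\right) = 2 + \left(5 + G\right) \left(4 + G\right) = 2 + \left(4 + G\right) \left(5 + G\right)$)
$c{\left(P \right)} = 134$ ($c{\left(P \right)} = 22 + \left(-16\right)^{2} + 9 \left(-16\right) = 22 + 256 - 144 = 134$)
$\frac{-4484 + 2432}{-3752 + c{\left(12 \right)}} = \frac{-4484 + 2432}{-3752 + 134} = - \frac{2052}{-3618} = \left(-2052\right) \left(- \frac{1}{3618}\right) = \frac{38}{67}$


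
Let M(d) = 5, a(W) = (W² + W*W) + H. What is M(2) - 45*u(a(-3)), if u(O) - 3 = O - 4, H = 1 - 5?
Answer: -580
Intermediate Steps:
H = -4
a(W) = -4 + 2*W² (a(W) = (W² + W*W) - 4 = (W² + W²) - 4 = 2*W² - 4 = -4 + 2*W²)
u(O) = -1 + O (u(O) = 3 + (O - 4) = 3 + (-4 + O) = -1 + O)
M(2) - 45*u(a(-3)) = 5 - 45*(-1 + (-4 + 2*(-3)²)) = 5 - 45*(-1 + (-4 + 2*9)) = 5 - 45*(-1 + (-4 + 18)) = 5 - 45*(-1 + 14) = 5 - 45*13 = 5 - 585 = -580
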